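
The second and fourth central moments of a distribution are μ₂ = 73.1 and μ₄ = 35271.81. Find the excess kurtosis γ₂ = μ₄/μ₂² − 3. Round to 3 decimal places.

3.601

μ₂² = 73.1² = 5343.61000
μ₄/μ₂² = 35271.81 / 5343.61000 = 6.60075
γ₂ = 6.60075 − 3 ≈ 3.601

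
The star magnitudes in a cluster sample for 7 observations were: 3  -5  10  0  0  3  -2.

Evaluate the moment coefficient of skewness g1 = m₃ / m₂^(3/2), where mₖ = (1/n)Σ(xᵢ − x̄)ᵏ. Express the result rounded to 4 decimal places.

0.6442

x̄ = (3 - 5 + 10 + 0 + 0 + 3 - 2) / 7 = 1.2857
deviations (xᵢ − x̄): 1.7143, -6.2857, 8.7143, -1.2857, -1.2857, 1.7143, -3.2857
Σ(xᵢ − x̄)² = 135.4286 ⇒ m₂ = 135.4286/7 = 19.34694
Σ(xᵢ − x̄)³ = 383.7551 ⇒ m₃ = 383.7551/7 = 54.82216
m₂^(3/2) = 19.34694^(1.5) = 85.09781
g1 = m₃ / m₂^(3/2) = 54.82216 / 85.09781 ≈ 0.6442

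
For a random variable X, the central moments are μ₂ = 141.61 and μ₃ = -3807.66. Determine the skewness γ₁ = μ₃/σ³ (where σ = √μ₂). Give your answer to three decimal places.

-2.260

σ = √μ₂ = √141.61 = 11.90000
σ³ = μ₂^(3/2) = 1685.15900
γ₁ = μ₃/σ³ = -3807.66 / 1685.15900 ≈ -2.260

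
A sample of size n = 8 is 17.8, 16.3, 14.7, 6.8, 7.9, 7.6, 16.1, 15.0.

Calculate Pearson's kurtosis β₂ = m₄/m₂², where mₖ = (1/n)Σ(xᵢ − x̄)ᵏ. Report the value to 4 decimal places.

x̄ = 12.7750
Σ(xᵢ − x̄)² = 143.6350 ⇒ m₂ = 17.95438
Σ(xᵢ − x̄)⁴ = 3508.9988 ⇒ m₄ = 438.62486
m₂² = 322.35958
β₂ = m₄/m₂² = 438.62486 / 322.35958 ≈ 1.3607

1.3607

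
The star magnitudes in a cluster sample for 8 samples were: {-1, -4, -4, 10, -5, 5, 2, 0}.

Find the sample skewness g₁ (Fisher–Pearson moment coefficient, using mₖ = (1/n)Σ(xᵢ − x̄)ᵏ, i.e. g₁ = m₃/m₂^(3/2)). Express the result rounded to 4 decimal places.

0.7472

x̄ = (-1 - 4 - 4 + 10 - 5 + 5 + 2 + 0) / 8 = 0.3750
deviations (xᵢ − x̄): -1.3750, -4.3750, -4.3750, 9.6250, -5.3750, 4.6250, 1.6250, -0.3750
Σ(xᵢ − x̄)² = 185.8750 ⇒ m₂ = 185.8750/8 = 23.23438
Σ(xᵢ − x̄)³ = 669.4688 ⇒ m₃ = 669.4688/8 = 83.68359
m₂^(3/2) = 23.23438^(1.5) = 111.99445
g₁ = m₃ / m₂^(3/2) = 83.68359 / 111.99445 ≈ 0.7472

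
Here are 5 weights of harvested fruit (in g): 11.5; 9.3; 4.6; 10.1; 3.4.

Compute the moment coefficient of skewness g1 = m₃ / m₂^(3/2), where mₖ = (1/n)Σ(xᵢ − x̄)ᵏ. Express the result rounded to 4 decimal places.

-0.3006

x̄ = (11.5 + 9.3 + 4.6 + 10.1 + 3.4) / 5 = 7.7800
deviations (xᵢ − x̄): 3.7200, 1.5200, -3.1800, 2.3200, -4.3800
Σ(xᵢ − x̄)² = 50.8280 ⇒ m₂ = 50.8280/5 = 10.16560
Σ(xᵢ − x̄)³ = -48.7073 ⇒ m₃ = -48.7073/5 = -9.74146
m₂^(3/2) = 10.16560^(1.5) = 32.41153
g1 = m₃ / m₂^(3/2) = -9.74146 / 32.41153 ≈ -0.3006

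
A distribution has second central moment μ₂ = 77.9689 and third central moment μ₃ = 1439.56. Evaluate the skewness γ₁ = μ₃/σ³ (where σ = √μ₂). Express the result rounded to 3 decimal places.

2.091

σ = √μ₂ = √77.9689 = 8.83000
σ³ = μ₂^(3/2) = 688.46539
γ₁ = μ₃/σ³ = 1439.56 / 688.46539 ≈ 2.091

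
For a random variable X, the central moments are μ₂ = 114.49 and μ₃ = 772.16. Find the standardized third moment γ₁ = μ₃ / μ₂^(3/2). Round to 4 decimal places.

0.6303

σ = √μ₂ = √114.49 = 10.70000
σ³ = μ₂^(3/2) = 1225.04300
γ₁ = μ₃/σ³ = 772.16 / 1225.04300 ≈ 0.6303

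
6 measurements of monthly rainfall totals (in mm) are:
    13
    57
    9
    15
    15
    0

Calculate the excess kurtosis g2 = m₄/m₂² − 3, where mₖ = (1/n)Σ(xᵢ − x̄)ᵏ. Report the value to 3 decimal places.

0.701

x̄ = 18.1667
Σ(xᵢ − x̄)² = 1968.8333 ⇒ m₂ = 328.13889
Σ(xᵢ − x̄)⁴ = 2391040.4861 ⇒ m₄ = 398506.74769
m₂² = 107675.13040
g2 = m₄/m₂² − 3 = 3.70101 − 3 ≈ 0.701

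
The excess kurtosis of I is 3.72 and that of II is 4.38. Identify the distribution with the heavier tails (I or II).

Higher excess kurtosis ⇒ heavier tails relative to the normal distribution.
3.72 vs 4.38: the larger is 4.38, so II has heavier tails.

II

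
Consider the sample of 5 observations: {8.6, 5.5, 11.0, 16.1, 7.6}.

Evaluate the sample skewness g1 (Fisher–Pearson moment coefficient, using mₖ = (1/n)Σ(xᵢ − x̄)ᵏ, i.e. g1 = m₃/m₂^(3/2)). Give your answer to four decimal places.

0.7015

x̄ = (8.6 + 5.5 + 11.0 + 16.1 + 7.6) / 5 = 9.7600
deviations (xᵢ − x̄): -1.1600, -4.2600, 1.2400, 6.3400, -2.1600
Σ(xᵢ − x̄)² = 65.8920 ⇒ m₂ = 65.8920/5 = 13.17840
Σ(xᵢ − x̄)³ = 167.7994 ⇒ m₃ = 167.7994/5 = 33.55987
m₂^(3/2) = 13.17840^(1.5) = 47.84031
g1 = m₃ / m₂^(3/2) = 33.55987 / 47.84031 ≈ 0.7015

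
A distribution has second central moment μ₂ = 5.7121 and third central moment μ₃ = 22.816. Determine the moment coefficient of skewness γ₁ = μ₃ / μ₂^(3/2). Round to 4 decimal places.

1.6713

σ = √μ₂ = √5.7121 = 2.39000
σ³ = μ₂^(3/2) = 13.65192
γ₁ = μ₃/σ³ = 22.816 / 13.65192 ≈ 1.6713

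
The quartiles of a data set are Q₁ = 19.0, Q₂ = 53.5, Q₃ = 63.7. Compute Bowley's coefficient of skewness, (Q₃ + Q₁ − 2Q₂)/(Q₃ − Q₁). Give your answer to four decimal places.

numerator: Q₃ + Q₁ − 2Q₂ = 63.7 + 19.0 − 2×53.5 = -24.3000
denominator: Q₃ − Q₁ = 63.7 − 19.0 = 44.7000
Bowley skewness = -24.3000 / 44.7000 ≈ -0.5436

-0.5436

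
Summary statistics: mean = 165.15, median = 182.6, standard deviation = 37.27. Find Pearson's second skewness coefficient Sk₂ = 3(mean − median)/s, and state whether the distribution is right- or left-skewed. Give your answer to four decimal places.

Sk₂ = 3(165.15 − 182.6) / 37.27 = 3 × -17.4500 / 37.27
    = -52.3500 / 37.27 ≈ -1.4046
Sk₂ < 0 ⇒ mean < median ⇒ left-skewed (negative skew).

-1.4046, left-skewed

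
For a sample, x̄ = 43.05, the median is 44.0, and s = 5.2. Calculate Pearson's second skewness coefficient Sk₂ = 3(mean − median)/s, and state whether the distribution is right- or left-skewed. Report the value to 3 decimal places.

-0.548, left-skewed

Sk₂ = 3(43.05 − 44.0) / 5.2 = 3 × -0.9500 / 5.2
    = -2.8500 / 5.2 ≈ -0.548
Sk₂ < 0 ⇒ mean < median ⇒ left-skewed (negative skew).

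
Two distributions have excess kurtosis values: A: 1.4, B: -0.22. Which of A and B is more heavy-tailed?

Higher excess kurtosis ⇒ heavier tails relative to the normal distribution.
1.4 vs -0.22: the larger is 1.4, so A has heavier tails. (A is leptokurtic — heavier-than-normal tails; the other is platykurtic.)

A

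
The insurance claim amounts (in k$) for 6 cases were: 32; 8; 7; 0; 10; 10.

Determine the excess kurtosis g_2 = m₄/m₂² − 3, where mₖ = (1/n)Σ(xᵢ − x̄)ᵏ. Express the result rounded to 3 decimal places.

0.536

x̄ = 11.1667
Σ(xᵢ − x̄)² = 588.8333 ⇒ m₂ = 98.13889
Σ(xᵢ − x̄)⁴ = 204334.4861 ⇒ m₄ = 34055.74769
m₂² = 9631.24151
g_2 = m₄/m₂² − 3 = 3.53597 − 3 ≈ 0.536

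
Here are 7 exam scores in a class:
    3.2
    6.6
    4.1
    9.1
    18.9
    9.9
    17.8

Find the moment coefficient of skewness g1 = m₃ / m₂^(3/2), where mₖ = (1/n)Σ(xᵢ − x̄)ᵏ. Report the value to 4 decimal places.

0.4893

x̄ = (3.2 + 6.6 + 4.1 + 9.1 + 18.9 + 9.9 + 17.8) / 7 = 9.9429
deviations (xᵢ − x̄): -6.7429, -3.3429, -5.8429, -0.8429, 8.9571, -0.0429, 7.8571
Σ(xᵢ − x̄)² = 233.4571 ⇒ m₂ = 233.4571/7 = 33.35102
Σ(xᵢ − x̄)³ = 659.6985 ⇒ m₃ = 659.6985/7 = 94.24265
m₂^(3/2) = 33.35102^(1.5) = 192.60328
g1 = m₃ / m₂^(3/2) = 94.24265 / 192.60328 ≈ 0.4893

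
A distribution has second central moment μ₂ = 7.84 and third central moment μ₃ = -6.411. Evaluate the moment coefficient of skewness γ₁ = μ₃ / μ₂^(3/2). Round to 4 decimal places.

-0.2920

σ = √μ₂ = √7.84 = 2.80000
σ³ = μ₂^(3/2) = 21.95200
γ₁ = μ₃/σ³ = -6.411 / 21.95200 ≈ -0.2920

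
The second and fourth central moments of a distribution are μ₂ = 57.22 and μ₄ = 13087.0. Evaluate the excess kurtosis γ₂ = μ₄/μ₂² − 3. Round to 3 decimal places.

0.997

μ₂² = 57.22² = 3274.12840
μ₄/μ₂² = 13087.0 / 3274.12840 = 3.99709
γ₂ = 3.99709 − 3 ≈ 0.997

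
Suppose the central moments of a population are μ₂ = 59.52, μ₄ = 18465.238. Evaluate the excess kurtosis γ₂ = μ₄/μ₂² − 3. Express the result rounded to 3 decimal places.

μ₂² = 59.52² = 3542.63040
μ₄/μ₂² = 18465.238 / 3542.63040 = 5.21230
γ₂ = 5.21230 − 3 ≈ 2.212

2.212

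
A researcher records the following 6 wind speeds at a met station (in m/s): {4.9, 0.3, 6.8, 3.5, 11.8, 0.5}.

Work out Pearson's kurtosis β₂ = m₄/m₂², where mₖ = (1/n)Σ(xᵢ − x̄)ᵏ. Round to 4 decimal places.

x̄ = 4.6333
Σ(xᵢ − x̄)² = 93.2733 ⇒ m₂ = 15.54556
Σ(xᵢ − x̄)⁴ = 3306.1396 ⇒ m₄ = 551.02326
m₂² = 241.66430
β₂ = m₄/m₂² = 551.02326 / 241.66430 ≈ 2.2801

2.2801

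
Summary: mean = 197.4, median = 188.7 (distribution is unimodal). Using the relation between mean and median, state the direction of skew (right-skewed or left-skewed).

mean − median = 197.4 − 188.7 = 8.7
mean > median ⇒ the longer tail is on the right ⇒ right-skewed (positively skewed).

right-skewed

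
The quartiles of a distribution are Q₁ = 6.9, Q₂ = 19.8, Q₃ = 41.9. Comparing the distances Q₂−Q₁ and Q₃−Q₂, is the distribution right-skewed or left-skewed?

Q₂ − Q₁ = 12.9;  Q₃ − Q₂ = 22.1
Q₃ − Q₂ > Q₂ − Q₁ ⇒ the upper half is more spread out ⇒ right-skewed.

right-skewed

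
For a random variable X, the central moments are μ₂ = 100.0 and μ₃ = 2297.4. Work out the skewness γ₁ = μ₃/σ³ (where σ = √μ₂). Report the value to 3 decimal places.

2.297

σ = √μ₂ = √100.0 = 10.00000
σ³ = μ₂^(3/2) = 1000.00000
γ₁ = μ₃/σ³ = 2297.4 / 1000.00000 ≈ 2.297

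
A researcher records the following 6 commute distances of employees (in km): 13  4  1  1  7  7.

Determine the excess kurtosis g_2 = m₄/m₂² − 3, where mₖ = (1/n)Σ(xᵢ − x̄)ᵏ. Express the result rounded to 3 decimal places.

-0.760

x̄ = 5.5000
Σ(xᵢ − x̄)² = 103.5000 ⇒ m₂ = 17.25000
Σ(xᵢ − x̄)⁴ = 3999.3750 ⇒ m₄ = 666.56250
m₂² = 297.56250
g_2 = m₄/m₂² − 3 = 2.24008 − 3 ≈ -0.760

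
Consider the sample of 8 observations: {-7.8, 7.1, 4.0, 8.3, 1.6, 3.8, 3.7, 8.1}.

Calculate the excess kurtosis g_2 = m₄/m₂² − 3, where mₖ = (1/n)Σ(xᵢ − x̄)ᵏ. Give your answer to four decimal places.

x̄ = 3.6000
Σ(xᵢ − x̄)² = 188.7600 ⇒ m₂ = 23.59500
Σ(xᵢ − x̄)⁴ = 17953.7220 ⇒ m₄ = 2244.21525
m₂² = 556.72403
g_2 = m₄/m₂² − 3 = 4.03111 − 3 ≈ 1.0311

1.0311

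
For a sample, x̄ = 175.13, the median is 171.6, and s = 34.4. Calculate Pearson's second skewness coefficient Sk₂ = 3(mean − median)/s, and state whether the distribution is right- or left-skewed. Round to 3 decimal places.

0.308, right-skewed

Sk₂ = 3(175.13 − 171.6) / 34.4 = 3 × 3.5300 / 34.4
    = 10.5900 / 34.4 ≈ 0.308
Sk₂ > 0 ⇒ mean > median ⇒ right-skewed (positive skew).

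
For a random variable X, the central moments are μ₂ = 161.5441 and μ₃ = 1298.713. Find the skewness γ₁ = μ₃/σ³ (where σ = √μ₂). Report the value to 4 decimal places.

σ = √μ₂ = √161.5441 = 12.71000
σ³ = μ₂^(3/2) = 2053.22551
γ₁ = μ₃/σ³ = 1298.713 / 2053.22551 ≈ 0.6325

0.6325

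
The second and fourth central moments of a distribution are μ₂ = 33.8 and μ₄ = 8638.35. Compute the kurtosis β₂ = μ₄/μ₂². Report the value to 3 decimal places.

μ₂² = 33.8² = 1142.44000
μ₄/μ₂² = 8638.35 / 1142.44000 = 7.56132
β₂ ≈ 7.561

7.561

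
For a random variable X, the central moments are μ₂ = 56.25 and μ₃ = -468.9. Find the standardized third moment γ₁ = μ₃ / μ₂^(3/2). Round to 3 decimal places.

σ = √μ₂ = √56.25 = 7.50000
σ³ = μ₂^(3/2) = 421.87500
γ₁ = μ₃/σ³ = -468.9 / 421.87500 ≈ -1.111

-1.111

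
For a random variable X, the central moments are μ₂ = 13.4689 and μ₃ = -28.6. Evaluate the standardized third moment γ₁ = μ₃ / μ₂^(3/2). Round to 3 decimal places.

σ = √μ₂ = √13.4689 = 3.67000
σ³ = μ₂^(3/2) = 49.43086
γ₁ = μ₃/σ³ = -28.6 / 49.43086 ≈ -0.579

-0.579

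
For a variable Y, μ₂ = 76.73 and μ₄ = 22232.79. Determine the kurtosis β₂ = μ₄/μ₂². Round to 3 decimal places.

μ₂² = 76.73² = 5887.49290
μ₄/μ₂² = 22232.79 / 5887.49290 = 3.77627
β₂ ≈ 3.776

3.776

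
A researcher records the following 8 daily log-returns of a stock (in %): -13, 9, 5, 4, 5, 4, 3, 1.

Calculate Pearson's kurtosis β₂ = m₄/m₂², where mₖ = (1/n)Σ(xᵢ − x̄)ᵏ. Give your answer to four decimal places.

4.9545

x̄ = 2.2500
Σ(xᵢ − x̄)² = 301.5000 ⇒ m₂ = 37.68750
Σ(xᵢ − x̄)⁴ = 56297.1563 ⇒ m₄ = 7037.14453
m₂² = 1420.34766
β₂ = m₄/m₂² = 7037.14453 / 1420.34766 ≈ 4.9545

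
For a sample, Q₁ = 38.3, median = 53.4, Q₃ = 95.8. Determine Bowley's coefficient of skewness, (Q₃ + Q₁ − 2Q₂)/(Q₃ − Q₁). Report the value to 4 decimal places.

0.4748

numerator: Q₃ + Q₁ − 2Q₂ = 95.8 + 38.3 − 2×53.4 = 27.3000
denominator: Q₃ − Q₁ = 95.8 − 38.3 = 57.5000
Bowley skewness = 27.3000 / 57.5000 ≈ 0.4748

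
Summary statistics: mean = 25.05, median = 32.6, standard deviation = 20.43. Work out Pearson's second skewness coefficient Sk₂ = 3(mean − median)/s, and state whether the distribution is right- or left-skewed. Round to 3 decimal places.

Sk₂ = 3(25.05 − 32.6) / 20.43 = 3 × -7.5500 / 20.43
    = -22.6500 / 20.43 ≈ -1.109
Sk₂ < 0 ⇒ mean < median ⇒ left-skewed (negative skew).

-1.109, left-skewed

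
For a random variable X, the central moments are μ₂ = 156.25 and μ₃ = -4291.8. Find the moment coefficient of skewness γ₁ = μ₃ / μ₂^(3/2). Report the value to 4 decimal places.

σ = √μ₂ = √156.25 = 12.50000
σ³ = μ₂^(3/2) = 1953.12500
γ₁ = μ₃/σ³ = -4291.8 / 1953.12500 ≈ -2.1974

-2.1974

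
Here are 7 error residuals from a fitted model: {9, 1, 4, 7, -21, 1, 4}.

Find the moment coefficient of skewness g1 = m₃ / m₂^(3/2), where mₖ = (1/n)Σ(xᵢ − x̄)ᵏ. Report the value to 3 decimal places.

x̄ = (9 + 1 + 4 + 7 - 21 + 1 + 4) / 7 = 0.7143
deviations (xᵢ − x̄): 8.2857, 0.2857, 3.2857, 6.2857, -21.7143, 0.2857, 3.2857
Σ(xᵢ − x̄)² = 601.4286 ⇒ m₂ = 601.4286/7 = 85.91837
Σ(xᵢ − x̄)³ = -9350.3265 ⇒ m₃ = -9350.3265/7 = -1335.76093
m₂^(3/2) = 85.91837^(1.5) = 796.39592
g1 = m₃ / m₂^(3/2) = -1335.76093 / 796.39592 ≈ -1.677

-1.677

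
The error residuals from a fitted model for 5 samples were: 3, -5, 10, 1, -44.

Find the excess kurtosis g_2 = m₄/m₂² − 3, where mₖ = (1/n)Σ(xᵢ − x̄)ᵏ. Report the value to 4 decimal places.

x̄ = -7.0000
Σ(xᵢ − x̄)² = 1826.0000 ⇒ m₂ = 365.20000
Σ(xᵢ − x̄)⁴ = 1971794.0000 ⇒ m₄ = 394358.80000
m₂² = 133371.04000
g_2 = m₄/m₂² − 3 = 2.95685 − 3 ≈ -0.0431

-0.0431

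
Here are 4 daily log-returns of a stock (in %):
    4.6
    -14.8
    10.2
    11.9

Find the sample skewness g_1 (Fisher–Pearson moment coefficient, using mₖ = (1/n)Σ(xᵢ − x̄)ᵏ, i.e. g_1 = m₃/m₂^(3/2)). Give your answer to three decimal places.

-0.946

x̄ = (4.6 - 14.8 + 10.2 + 11.9) / 4 = 2.9750
deviations (xᵢ − x̄): 1.6250, -17.7750, 7.2250, 8.9250
Σ(xᵢ − x̄)² = 450.4475 ⇒ m₂ = 450.4475/4 = 112.61187
Σ(xᵢ − x̄)³ = -4523.6554 ⇒ m₃ = -4523.6554/4 = -1130.91384
m₂^(3/2) = 112.61187^(1.5) = 1195.02306
g_1 = m₃ / m₂^(3/2) = -1130.91384 / 1195.02306 ≈ -0.946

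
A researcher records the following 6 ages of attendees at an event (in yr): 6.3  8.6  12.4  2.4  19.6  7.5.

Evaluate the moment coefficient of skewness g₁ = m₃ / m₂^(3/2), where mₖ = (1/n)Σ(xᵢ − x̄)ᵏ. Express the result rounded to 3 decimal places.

x̄ = (6.3 + 8.6 + 12.4 + 2.4 + 19.6 + 7.5) / 6 = 9.4667
deviations (xᵢ − x̄): -3.1667, -0.8667, 2.9333, -7.0667, 10.1333, -1.9667
Σ(xᵢ − x̄)² = 175.8733 ⇒ m₂ = 175.8733/6 = 29.31222
Σ(xᵢ − x̄)³ = 672.8696 ⇒ m₃ = 672.8696/6 = 112.14493
m₂^(3/2) = 29.31222^(1.5) = 158.69861
g₁ = m₃ / m₂^(3/2) = 112.14493 / 158.69861 ≈ 0.707

0.707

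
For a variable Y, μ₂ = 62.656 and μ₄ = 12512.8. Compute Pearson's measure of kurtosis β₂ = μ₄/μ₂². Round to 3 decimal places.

μ₂² = 62.656² = 3925.77434
μ₄/μ₂² = 12512.8 / 3925.77434 = 3.18735
β₂ ≈ 3.187

3.187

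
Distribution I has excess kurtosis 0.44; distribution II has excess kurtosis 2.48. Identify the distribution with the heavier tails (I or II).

Higher excess kurtosis ⇒ heavier tails relative to the normal distribution.
0.44 vs 2.48: the larger is 2.48, so II has heavier tails.

II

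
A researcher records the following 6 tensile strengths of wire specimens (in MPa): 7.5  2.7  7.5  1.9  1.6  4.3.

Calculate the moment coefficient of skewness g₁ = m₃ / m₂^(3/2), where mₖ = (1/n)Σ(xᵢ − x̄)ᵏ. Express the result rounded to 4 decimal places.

x̄ = (7.5 + 2.7 + 7.5 + 1.9 + 1.6 + 4.3) / 6 = 4.2500
deviations (xᵢ − x̄): 3.2500, -1.5500, 3.2500, -2.3500, -2.6500, 0.0500
Σ(xᵢ − x̄)² = 36.0750 ⇒ m₂ = 36.0750/6 = 6.01250
Σ(xᵢ − x̄)³ = 33.3450 ⇒ m₃ = 33.3450/6 = 5.55750
m₂^(3/2) = 6.01250^(1.5) = 14.74289
g₁ = m₃ / m₂^(3/2) = 5.55750 / 14.74289 ≈ 0.3770

0.3770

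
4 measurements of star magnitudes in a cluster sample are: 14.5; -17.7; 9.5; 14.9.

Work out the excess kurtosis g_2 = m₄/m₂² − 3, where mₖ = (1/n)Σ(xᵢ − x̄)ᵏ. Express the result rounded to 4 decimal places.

-0.7392

x̄ = 5.3000
Σ(xᵢ − x̄)² = 723.4400 ⇒ m₂ = 180.86000
Σ(xᵢ − x̄)⁴ = 295809.5648 ⇒ m₄ = 73952.39120
m₂² = 32710.33960
g_2 = m₄/m₂² − 3 = 2.26083 − 3 ≈ -0.7392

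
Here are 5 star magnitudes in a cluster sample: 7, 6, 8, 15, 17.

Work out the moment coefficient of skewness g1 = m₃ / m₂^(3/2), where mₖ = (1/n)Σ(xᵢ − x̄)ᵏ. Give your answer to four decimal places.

0.4080

x̄ = (7 + 6 + 8 + 15 + 17) / 5 = 10.6000
deviations (xᵢ − x̄): -3.6000, -4.6000, -2.6000, 4.4000, 6.4000
Σ(xᵢ − x̄)² = 101.2000 ⇒ m₂ = 101.2000/5 = 20.24000
Σ(xᵢ − x̄)³ = 185.7600 ⇒ m₃ = 185.7600/5 = 37.15200
m₂^(3/2) = 20.24000^(1.5) = 91.05751
g1 = m₃ / m₂^(3/2) = 37.15200 / 91.05751 ≈ 0.4080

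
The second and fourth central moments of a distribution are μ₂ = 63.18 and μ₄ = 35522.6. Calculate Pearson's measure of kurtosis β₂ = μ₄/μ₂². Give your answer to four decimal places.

8.8991

μ₂² = 63.18² = 3991.71240
μ₄/μ₂² = 35522.6 / 3991.71240 = 8.89909
β₂ ≈ 8.8991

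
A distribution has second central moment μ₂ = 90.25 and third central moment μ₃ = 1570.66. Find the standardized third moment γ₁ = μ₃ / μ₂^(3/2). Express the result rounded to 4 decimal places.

1.8319

σ = √μ₂ = √90.25 = 9.50000
σ³ = μ₂^(3/2) = 857.37500
γ₁ = μ₃/σ³ = 1570.66 / 857.37500 ≈ 1.8319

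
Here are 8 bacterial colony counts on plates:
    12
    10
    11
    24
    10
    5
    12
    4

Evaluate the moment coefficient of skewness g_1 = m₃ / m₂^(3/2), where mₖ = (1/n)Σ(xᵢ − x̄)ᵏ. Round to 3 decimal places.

1.118

x̄ = (12 + 10 + 11 + 24 + 10 + 5 + 12 + 4) / 8 = 11.0000
deviations (xᵢ − x̄): 1.0000, -1.0000, 0.0000, 13.0000, -1.0000, -6.0000, 1.0000, -7.0000
Σ(xᵢ − x̄)² = 258.0000 ⇒ m₂ = 258.0000/8 = 32.25000
Σ(xᵢ − x̄)³ = 1638.0000 ⇒ m₃ = 1638.0000/8 = 204.75000
m₂^(3/2) = 32.25000^(1.5) = 183.14479
g_1 = m₃ / m₂^(3/2) = 204.75000 / 183.14479 ≈ 1.118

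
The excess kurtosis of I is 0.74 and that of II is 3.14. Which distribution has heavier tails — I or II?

Higher excess kurtosis ⇒ heavier tails relative to the normal distribution.
0.74 vs 3.14: the larger is 3.14, so II has heavier tails.

II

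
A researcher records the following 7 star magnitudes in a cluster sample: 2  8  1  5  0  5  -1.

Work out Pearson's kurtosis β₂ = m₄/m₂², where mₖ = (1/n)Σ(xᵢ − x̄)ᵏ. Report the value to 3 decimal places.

1.846

x̄ = 2.8571
Σ(xᵢ − x̄)² = 62.8571 ⇒ m₂ = 8.97959
Σ(xᵢ − x̄)⁴ = 1042.1341 ⇒ m₄ = 148.87630
m₂² = 80.63307
β₂ = m₄/m₂² = 148.87630 / 80.63307 ≈ 1.846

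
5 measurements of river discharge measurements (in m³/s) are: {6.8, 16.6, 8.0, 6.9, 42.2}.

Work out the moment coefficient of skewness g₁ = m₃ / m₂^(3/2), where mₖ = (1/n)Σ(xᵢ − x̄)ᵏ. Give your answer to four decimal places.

1.2590

x̄ = (6.8 + 16.6 + 8.0 + 6.9 + 42.2) / 5 = 16.1000
deviations (xᵢ − x̄): -9.3000, 0.5000, -8.1000, -9.2000, 26.1000
Σ(xᵢ − x̄)² = 918.2000 ⇒ m₂ = 918.2000/5 = 183.64000
Σ(xᵢ − x̄)³ = 15665.2200 ⇒ m₃ = 15665.2200/5 = 3133.04400
m₂^(3/2) = 183.64000^(1.5) = 2488.57610
g₁ = m₃ / m₂^(3/2) = 3133.04400 / 2488.57610 ≈ 1.2590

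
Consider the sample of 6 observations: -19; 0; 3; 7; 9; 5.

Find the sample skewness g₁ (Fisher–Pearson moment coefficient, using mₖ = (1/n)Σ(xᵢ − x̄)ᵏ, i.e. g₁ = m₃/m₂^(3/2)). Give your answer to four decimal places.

-1.4303

x̄ = (-19 + 0 + 3 + 7 + 9 + 5) / 6 = 0.8333
deviations (xᵢ − x̄): -19.8333, -0.8333, 2.1667, 6.1667, 8.1667, 4.1667
Σ(xᵢ − x̄)² = 520.8333 ⇒ m₂ = 520.8333/6 = 86.80556
Σ(xᵢ − x̄)³ = -6940.5556 ⇒ m₃ = -6940.5556/6 = -1156.75926
m₂^(3/2) = 86.80556^(1.5) = 808.76301
g₁ = m₃ / m₂^(3/2) = -1156.75926 / 808.76301 ≈ -1.4303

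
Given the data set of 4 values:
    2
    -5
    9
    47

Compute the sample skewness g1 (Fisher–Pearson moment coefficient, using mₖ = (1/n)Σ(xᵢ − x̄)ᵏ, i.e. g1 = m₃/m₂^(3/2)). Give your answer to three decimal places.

0.950

x̄ = (2 - 5 + 9 + 47) / 4 = 13.2500
deviations (xᵢ − x̄): -11.2500, -18.2500, -4.2500, 33.7500
Σ(xᵢ − x̄)² = 1616.7500 ⇒ m₂ = 1616.7500/4 = 404.18750
Σ(xᵢ − x̄)³ = 30864.3750 ⇒ m₃ = 30864.3750/4 = 7716.09375
m₂^(3/2) = 404.18750^(1.5) = 8125.95321
g1 = m₃ / m₂^(3/2) = 7716.09375 / 8125.95321 ≈ 0.950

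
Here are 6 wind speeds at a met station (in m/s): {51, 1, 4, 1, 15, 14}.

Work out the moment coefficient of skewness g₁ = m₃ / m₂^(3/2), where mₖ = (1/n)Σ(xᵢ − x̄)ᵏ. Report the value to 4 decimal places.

1.3853

x̄ = (51 + 1 + 4 + 1 + 15 + 14) / 6 = 14.3333
deviations (xᵢ − x̄): 36.6667, -13.3333, -10.3333, -13.3333, 0.6667, -0.3333
Σ(xᵢ − x̄)² = 1807.3333 ⇒ m₂ = 1807.3333/6 = 301.22222
Σ(xᵢ − x̄)³ = 43452.4444 ⇒ m₃ = 43452.4444/6 = 7242.07407
m₂^(3/2) = 301.22222^(1.5) = 5227.93901
g₁ = m₃ / m₂^(3/2) = 7242.07407 / 5227.93901 ≈ 1.3853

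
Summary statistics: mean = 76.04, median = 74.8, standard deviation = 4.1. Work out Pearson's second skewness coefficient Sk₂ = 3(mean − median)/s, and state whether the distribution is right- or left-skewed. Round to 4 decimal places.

Sk₂ = 3(76.04 − 74.8) / 4.1 = 3 × 1.2400 / 4.1
    = 3.7200 / 4.1 ≈ 0.9073
Sk₂ > 0 ⇒ mean > median ⇒ right-skewed (positive skew).

0.9073, right-skewed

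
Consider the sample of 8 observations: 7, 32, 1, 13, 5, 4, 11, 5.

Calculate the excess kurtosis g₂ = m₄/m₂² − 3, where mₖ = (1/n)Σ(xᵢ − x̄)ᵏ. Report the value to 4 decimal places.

1.5197

x̄ = 9.7500
Σ(xᵢ − x̄)² = 669.5000 ⇒ m₂ = 83.68750
Σ(xᵢ − x̄)⁴ = 253231.1563 ⇒ m₄ = 31653.89453
m₂² = 7003.59766
g₂ = m₄/m₂² − 3 = 4.51966 − 3 ≈ 1.5197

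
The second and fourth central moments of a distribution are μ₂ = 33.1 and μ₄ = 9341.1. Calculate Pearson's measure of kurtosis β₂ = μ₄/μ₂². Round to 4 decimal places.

8.5259

μ₂² = 33.1² = 1095.61000
μ₄/μ₂² = 9341.1 / 1095.61000 = 8.52594
β₂ ≈ 8.5259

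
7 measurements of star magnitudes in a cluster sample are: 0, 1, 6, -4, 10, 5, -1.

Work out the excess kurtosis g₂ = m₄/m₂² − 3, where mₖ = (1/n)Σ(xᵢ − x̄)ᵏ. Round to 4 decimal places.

-1.0151

x̄ = 2.4286
Σ(xᵢ − x̄)² = 137.7143 ⇒ m₂ = 19.67347
Σ(xᵢ − x̄)⁴ = 5377.7609 ⇒ m₄ = 768.25156
m₂² = 387.04540
g₂ = m₄/m₂² − 3 = 1.98491 − 3 ≈ -1.0151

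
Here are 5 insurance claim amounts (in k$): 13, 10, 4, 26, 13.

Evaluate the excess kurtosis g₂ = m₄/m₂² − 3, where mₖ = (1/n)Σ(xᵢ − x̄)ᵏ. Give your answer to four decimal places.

-0.4534

x̄ = 13.2000
Σ(xᵢ − x̄)² = 258.8000 ⇒ m₂ = 51.76000
Σ(xᵢ − x̄)⁴ = 34112.3360 ⇒ m₄ = 6822.46720
m₂² = 2679.09760
g₂ = m₄/m₂² − 3 = 2.54655 − 3 ≈ -0.4534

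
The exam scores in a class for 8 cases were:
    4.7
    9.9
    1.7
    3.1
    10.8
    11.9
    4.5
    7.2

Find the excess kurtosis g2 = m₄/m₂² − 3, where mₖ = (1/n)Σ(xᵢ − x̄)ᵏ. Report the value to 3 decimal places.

x̄ = 6.7250
Σ(xᵢ − x̄)² = 101.1350 ⇒ m₂ = 12.64188
Σ(xᵢ − x̄)⁴ = 1946.2125 ⇒ m₄ = 243.27656
m₂² = 159.81700
g2 = m₄/m₂² − 3 = 1.52222 − 3 ≈ -1.478

-1.478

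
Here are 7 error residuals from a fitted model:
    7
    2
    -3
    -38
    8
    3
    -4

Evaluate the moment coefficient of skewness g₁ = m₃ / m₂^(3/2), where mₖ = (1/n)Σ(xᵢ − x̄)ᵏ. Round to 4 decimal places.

-1.7036

x̄ = (7 + 2 - 3 - 38 + 8 + 3 - 4) / 7 = -3.5714
deviations (xᵢ − x̄): 10.5714, 5.5714, 0.5714, -34.4286, 11.5714, 6.5714, -0.4286
Σ(xᵢ − x̄)² = 1505.7143 ⇒ m₂ = 1505.7143/7 = 215.10204
Σ(xᵢ − x̄)³ = -37621.4694 ⇒ m₃ = -37621.4694/7 = -5374.49563
m₂^(3/2) = 215.10204^(1.5) = 3154.76342
g₁ = m₃ / m₂^(3/2) = -5374.49563 / 3154.76342 ≈ -1.7036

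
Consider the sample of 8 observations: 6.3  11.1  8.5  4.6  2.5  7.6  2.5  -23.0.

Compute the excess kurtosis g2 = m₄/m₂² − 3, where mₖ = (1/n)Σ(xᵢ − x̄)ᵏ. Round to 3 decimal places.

2.323

x̄ = 2.5125
Σ(xᵢ − x̄)² = 805.0688 ⇒ m₂ = 100.63359
Σ(xᵢ − x̄)⁴ = 431273.0074 ⇒ m₄ = 53909.12593
m₂² = 10127.12019
g2 = m₄/m₂² − 3 = 5.32324 − 3 ≈ 2.323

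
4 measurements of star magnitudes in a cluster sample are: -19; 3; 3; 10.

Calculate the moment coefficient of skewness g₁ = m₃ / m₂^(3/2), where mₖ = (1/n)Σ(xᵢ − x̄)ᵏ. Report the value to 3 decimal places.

-0.909

x̄ = (-19 + 3 + 3 + 10) / 4 = -0.7500
deviations (xᵢ − x̄): -18.2500, 3.7500, 3.7500, 10.7500
Σ(xᵢ − x̄)² = 476.7500 ⇒ m₂ = 476.7500/4 = 119.18750
Σ(xᵢ − x̄)³ = -4730.6250 ⇒ m₃ = -4730.6250/4 = -1182.65625
m₂^(3/2) = 119.18750^(1.5) = 1301.20603
g₁ = m₃ / m₂^(3/2) = -1182.65625 / 1301.20603 ≈ -0.909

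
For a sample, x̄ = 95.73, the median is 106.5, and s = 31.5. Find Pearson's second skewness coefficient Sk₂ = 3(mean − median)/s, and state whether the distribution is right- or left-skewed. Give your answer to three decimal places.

-1.026, left-skewed

Sk₂ = 3(95.73 − 106.5) / 31.5 = 3 × -10.7700 / 31.5
    = -32.3100 / 31.5 ≈ -1.026
Sk₂ < 0 ⇒ mean < median ⇒ left-skewed (negative skew).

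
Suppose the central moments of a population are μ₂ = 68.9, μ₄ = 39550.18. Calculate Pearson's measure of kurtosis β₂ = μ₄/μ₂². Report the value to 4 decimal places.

μ₂² = 68.9² = 4747.21000
μ₄/μ₂² = 39550.18 / 4747.21000 = 8.33125
β₂ ≈ 8.3312

8.3312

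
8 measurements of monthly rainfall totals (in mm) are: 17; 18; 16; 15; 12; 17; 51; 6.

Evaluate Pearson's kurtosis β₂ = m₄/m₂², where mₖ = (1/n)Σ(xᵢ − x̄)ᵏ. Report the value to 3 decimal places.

5.306

x̄ = 19.0000
Σ(xᵢ − x̄)² = 1276.0000 ⇒ m₂ = 159.50000
Σ(xᵢ − x̄)⁴ = 1079908.0000 ⇒ m₄ = 134988.50000
m₂² = 25440.25000
β₂ = m₄/m₂² = 134988.50000 / 25440.25000 ≈ 5.306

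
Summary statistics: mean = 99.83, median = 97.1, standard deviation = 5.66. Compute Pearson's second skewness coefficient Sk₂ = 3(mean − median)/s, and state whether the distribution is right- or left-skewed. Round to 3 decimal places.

Sk₂ = 3(99.83 − 97.1) / 5.66 = 3 × 2.7300 / 5.66
    = 8.1900 / 5.66 ≈ 1.447
Sk₂ > 0 ⇒ mean > median ⇒ right-skewed (positive skew).

1.447, right-skewed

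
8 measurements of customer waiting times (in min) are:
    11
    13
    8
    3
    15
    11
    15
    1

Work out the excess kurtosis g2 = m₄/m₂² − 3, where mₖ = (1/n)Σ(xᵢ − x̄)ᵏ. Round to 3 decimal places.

-1.026

x̄ = 9.6250
Σ(xᵢ − x̄)² = 193.8750 ⇒ m₂ = 24.23438
Σ(xᵢ − x̄)⁴ = 9273.5566 ⇒ m₄ = 1159.19458
m₂² = 587.30493
g2 = m₄/m₂² − 3 = 1.97375 − 3 ≈ -1.026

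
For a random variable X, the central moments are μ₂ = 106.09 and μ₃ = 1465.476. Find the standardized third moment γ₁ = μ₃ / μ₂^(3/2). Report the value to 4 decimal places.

1.3411

σ = √μ₂ = √106.09 = 10.30000
σ³ = μ₂^(3/2) = 1092.72700
γ₁ = μ₃/σ³ = 1465.476 / 1092.72700 ≈ 1.3411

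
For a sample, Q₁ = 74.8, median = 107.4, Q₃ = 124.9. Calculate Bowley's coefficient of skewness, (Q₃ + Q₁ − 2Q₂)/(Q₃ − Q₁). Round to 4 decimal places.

-0.3014

numerator: Q₃ + Q₁ − 2Q₂ = 124.9 + 74.8 − 2×107.4 = -15.1000
denominator: Q₃ − Q₁ = 124.9 − 74.8 = 50.1000
Bowley skewness = -15.1000 / 50.1000 ≈ -0.3014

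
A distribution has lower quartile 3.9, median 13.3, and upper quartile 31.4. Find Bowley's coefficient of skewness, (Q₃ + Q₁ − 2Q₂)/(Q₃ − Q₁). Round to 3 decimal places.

0.316

numerator: Q₃ + Q₁ − 2Q₂ = 31.4 + 3.9 − 2×13.3 = 8.7000
denominator: Q₃ − Q₁ = 31.4 − 3.9 = 27.5000
Bowley skewness = 8.7000 / 27.5000 ≈ 0.316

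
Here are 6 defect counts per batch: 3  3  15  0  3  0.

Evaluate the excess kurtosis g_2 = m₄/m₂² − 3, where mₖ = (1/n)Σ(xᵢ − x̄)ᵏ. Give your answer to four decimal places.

0.7367

x̄ = 4.0000
Σ(xᵢ − x̄)² = 156.0000 ⇒ m₂ = 26.00000
Σ(xᵢ − x̄)⁴ = 15156.0000 ⇒ m₄ = 2526.00000
m₂² = 676.00000
g_2 = m₄/m₂² − 3 = 3.73669 − 3 ≈ 0.7367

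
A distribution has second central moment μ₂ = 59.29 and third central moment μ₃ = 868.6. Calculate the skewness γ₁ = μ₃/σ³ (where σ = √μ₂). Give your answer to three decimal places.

1.903

σ = √μ₂ = √59.29 = 7.70000
σ³ = μ₂^(3/2) = 456.53300
γ₁ = μ₃/σ³ = 868.6 / 456.53300 ≈ 1.903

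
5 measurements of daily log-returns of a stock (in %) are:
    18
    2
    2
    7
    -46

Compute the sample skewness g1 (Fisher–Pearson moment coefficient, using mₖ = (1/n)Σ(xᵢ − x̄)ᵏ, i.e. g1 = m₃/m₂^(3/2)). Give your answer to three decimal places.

-1.226

x̄ = (18 + 2 + 2 + 7 - 46) / 5 = -3.4000
deviations (xᵢ − x̄): 21.4000, 5.4000, 5.4000, 10.4000, -42.6000
Σ(xᵢ − x̄)² = 2439.2000 ⇒ m₂ = 2439.2000/5 = 487.84000
Σ(xᵢ − x̄)³ = -66068.6400 ⇒ m₃ = -66068.6400/5 = -13213.72800
m₂^(3/2) = 487.84000^(1.5) = 10774.97101
g1 = m₃ / m₂^(3/2) = -13213.72800 / 10774.97101 ≈ -1.226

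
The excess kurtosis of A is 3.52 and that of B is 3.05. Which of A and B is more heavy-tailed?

A

Higher excess kurtosis ⇒ heavier tails relative to the normal distribution.
3.52 vs 3.05: the larger is 3.52, so A has heavier tails.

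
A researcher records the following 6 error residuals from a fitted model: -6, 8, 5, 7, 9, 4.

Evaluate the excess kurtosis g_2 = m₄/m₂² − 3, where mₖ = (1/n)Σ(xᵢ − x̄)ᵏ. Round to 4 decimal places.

x̄ = 4.5000
Σ(xᵢ − x̄)² = 149.5000 ⇒ m₂ = 24.91667
Σ(xᵢ − x̄)⁴ = 12754.3750 ⇒ m₄ = 2125.72917
m₂² = 620.84028
g_2 = m₄/m₂² − 3 = 3.42395 − 3 ≈ 0.4240

0.4240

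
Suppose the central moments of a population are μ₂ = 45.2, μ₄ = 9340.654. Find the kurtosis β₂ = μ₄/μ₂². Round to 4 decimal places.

4.5719

μ₂² = 45.2² = 2043.04000
μ₄/μ₂² = 9340.654 / 2043.04000 = 4.57194
β₂ ≈ 4.5719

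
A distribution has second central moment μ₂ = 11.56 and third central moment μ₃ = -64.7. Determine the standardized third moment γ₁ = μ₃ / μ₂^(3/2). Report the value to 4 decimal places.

-1.6461

σ = √μ₂ = √11.56 = 3.40000
σ³ = μ₂^(3/2) = 39.30400
γ₁ = μ₃/σ³ = -64.7 / 39.30400 ≈ -1.6461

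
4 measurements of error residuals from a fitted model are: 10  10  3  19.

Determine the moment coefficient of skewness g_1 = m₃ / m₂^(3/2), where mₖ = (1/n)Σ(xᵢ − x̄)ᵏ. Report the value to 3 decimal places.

x̄ = (10 + 10 + 3 + 19) / 4 = 10.5000
deviations (xᵢ − x̄): -0.5000, -0.5000, -7.5000, 8.5000
Σ(xᵢ − x̄)² = 129.0000 ⇒ m₂ = 129.0000/4 = 32.25000
Σ(xᵢ − x̄)³ = 192.0000 ⇒ m₃ = 192.0000/4 = 48.00000
m₂^(3/2) = 32.25000^(1.5) = 183.14479
g_1 = m₃ / m₂^(3/2) = 48.00000 / 183.14479 ≈ 0.262

0.262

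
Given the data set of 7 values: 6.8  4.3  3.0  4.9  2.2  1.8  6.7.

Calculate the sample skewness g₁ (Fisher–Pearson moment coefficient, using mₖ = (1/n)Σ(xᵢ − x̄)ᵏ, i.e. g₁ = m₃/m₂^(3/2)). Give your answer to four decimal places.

0.1470

x̄ = (6.8 + 4.3 + 3.0 + 4.9 + 2.2 + 1.8 + 6.7) / 7 = 4.2429
deviations (xᵢ − x̄): 2.5571, 0.0571, -1.2429, 0.6571, -2.0429, -2.4429, 2.4571
Σ(xᵢ − x̄)² = 24.6971 ⇒ m₂ = 24.6971/7 = 3.52816
Σ(xᵢ − x̄)³ = 6.8171 ⇒ m₃ = 6.8171/7 = 0.97387
m₂^(3/2) = 3.52816^(1.5) = 6.62709
g₁ = m₃ / m₂^(3/2) = 0.97387 / 6.62709 ≈ 0.1470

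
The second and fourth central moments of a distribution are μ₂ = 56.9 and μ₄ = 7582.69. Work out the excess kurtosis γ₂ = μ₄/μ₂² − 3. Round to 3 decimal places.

μ₂² = 56.9² = 3237.61000
μ₄/μ₂² = 7582.69 / 3237.61000 = 2.34206
γ₂ = 2.34206 − 3 ≈ -0.658

-0.658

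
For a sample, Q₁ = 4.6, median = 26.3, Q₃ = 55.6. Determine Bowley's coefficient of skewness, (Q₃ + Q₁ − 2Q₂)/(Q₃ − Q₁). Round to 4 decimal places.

numerator: Q₃ + Q₁ − 2Q₂ = 55.6 + 4.6 − 2×26.3 = 7.6000
denominator: Q₃ − Q₁ = 55.6 − 4.6 = 51.0000
Bowley skewness = 7.6000 / 51.0000 ≈ 0.1490

0.1490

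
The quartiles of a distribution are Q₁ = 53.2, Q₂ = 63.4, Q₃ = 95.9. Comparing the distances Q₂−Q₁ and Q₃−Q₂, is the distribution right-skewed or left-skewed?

Q₂ − Q₁ = 10.2;  Q₃ − Q₂ = 32.5
Q₃ − Q₂ > Q₂ − Q₁ ⇒ the upper half is more spread out ⇒ right-skewed.

right-skewed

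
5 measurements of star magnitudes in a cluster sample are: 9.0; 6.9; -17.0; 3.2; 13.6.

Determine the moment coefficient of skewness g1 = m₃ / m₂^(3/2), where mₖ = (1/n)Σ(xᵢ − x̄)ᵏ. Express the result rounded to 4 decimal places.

-1.1317

x̄ = (9.0 + 6.9 - 17.0 + 3.2 + 13.6) / 5 = 3.1400
deviations (xᵢ − x̄): 5.8600, 3.7600, -20.1400, 0.0600, 10.4600
Σ(xᵢ − x̄)² = 563.5120 ⇒ m₂ = 563.5120/5 = 112.70240
Σ(xᵢ − x̄)³ = -6770.3458 ⇒ m₃ = -6770.3458/5 = -1354.06915
m₂^(3/2) = 112.70240^(1.5) = 1196.46431
g1 = m₃ / m₂^(3/2) = -1354.06915 / 1196.46431 ≈ -1.1317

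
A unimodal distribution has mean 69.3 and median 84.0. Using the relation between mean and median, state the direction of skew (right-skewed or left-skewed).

left-skewed

mean − median = 69.3 − 84.0 = -14.7
mean < median ⇒ the longer tail is on the left ⇒ left-skewed (negatively skewed).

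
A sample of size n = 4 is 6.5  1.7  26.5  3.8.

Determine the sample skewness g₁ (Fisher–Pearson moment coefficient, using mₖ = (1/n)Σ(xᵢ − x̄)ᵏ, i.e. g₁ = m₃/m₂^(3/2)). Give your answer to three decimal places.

1.054

x̄ = (6.5 + 1.7 + 26.5 + 3.8) / 4 = 9.6250
deviations (xᵢ − x̄): -3.1250, -7.9250, 16.8750, -5.8250
Σ(xᵢ − x̄)² = 391.2675 ⇒ m₂ = 391.2675/4 = 97.81688
Σ(xᵢ − x̄)³ = 4079.5219 ⇒ m₃ = 4079.5219/4 = 1019.88047
m₂^(3/2) = 97.81688^(1.5) = 967.43251
g₁ = m₃ / m₂^(3/2) = 1019.88047 / 967.43251 ≈ 1.054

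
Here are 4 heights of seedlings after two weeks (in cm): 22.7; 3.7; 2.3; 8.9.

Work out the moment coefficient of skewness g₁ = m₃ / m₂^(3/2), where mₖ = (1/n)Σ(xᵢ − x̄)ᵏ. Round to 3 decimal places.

0.863

x̄ = (22.7 + 3.7 + 2.3 + 8.9) / 4 = 9.4000
deviations (xᵢ − x̄): 13.3000, -5.7000, -7.1000, -0.5000
Σ(xᵢ − x̄)² = 260.0400 ⇒ m₂ = 260.0400/4 = 65.01000
Σ(xᵢ − x̄)³ = 1809.4080 ⇒ m₃ = 1809.4080/4 = 452.35200
m₂^(3/2) = 65.01000^(1.5) = 524.16769
g₁ = m₃ / m₂^(3/2) = 452.35200 / 524.16769 ≈ 0.863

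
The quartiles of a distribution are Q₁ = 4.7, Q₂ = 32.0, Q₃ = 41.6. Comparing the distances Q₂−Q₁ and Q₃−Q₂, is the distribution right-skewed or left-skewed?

left-skewed

Q₂ − Q₁ = 27.3;  Q₃ − Q₂ = 9.6
Q₂ − Q₁ > Q₃ − Q₂ ⇒ the lower half is more spread out ⇒ left-skewed.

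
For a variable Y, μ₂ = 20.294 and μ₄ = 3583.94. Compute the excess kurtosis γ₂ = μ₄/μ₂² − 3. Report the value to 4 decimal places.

μ₂² = 20.294² = 411.84644
μ₄/μ₂² = 3583.94 / 411.84644 = 8.70213
γ₂ = 8.70213 − 3 ≈ 5.7021

5.7021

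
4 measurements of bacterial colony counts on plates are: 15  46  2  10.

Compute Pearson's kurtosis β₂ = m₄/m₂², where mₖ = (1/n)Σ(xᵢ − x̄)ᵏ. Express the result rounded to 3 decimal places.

x̄ = 18.2500
Σ(xᵢ − x̄)² = 1112.7500 ⇒ m₂ = 278.18750
Σ(xᵢ − x̄)⁴ = 667469.3281 ⇒ m₄ = 166867.33203
m₂² = 77388.28516
β₂ = m₄/m₂² = 166867.33203 / 77388.28516 ≈ 2.156

2.156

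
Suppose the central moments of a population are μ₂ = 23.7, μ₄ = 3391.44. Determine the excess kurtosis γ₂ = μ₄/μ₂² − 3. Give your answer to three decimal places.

μ₂² = 23.7² = 561.69000
μ₄/μ₂² = 3391.44 / 561.69000 = 6.03792
γ₂ = 6.03792 − 3 ≈ 3.038

3.038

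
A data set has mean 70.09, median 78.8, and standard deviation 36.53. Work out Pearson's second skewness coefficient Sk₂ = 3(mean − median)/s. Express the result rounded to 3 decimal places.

Sk₂ = 3(70.09 − 78.8) / 36.53 = 3 × -8.7100 / 36.53
    = -26.1300 / 36.53 ≈ -0.715

-0.715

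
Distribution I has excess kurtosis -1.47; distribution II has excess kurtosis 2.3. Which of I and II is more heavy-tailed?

Higher excess kurtosis ⇒ heavier tails relative to the normal distribution.
-1.47 vs 2.3: the larger is 2.3, so II has heavier tails. (II is leptokurtic — heavier-than-normal tails; the other is platykurtic.)

II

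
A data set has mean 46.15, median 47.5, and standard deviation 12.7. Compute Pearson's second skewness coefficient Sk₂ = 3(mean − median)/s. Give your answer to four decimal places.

Sk₂ = 3(46.15 − 47.5) / 12.7 = 3 × -1.3500 / 12.7
    = -4.0500 / 12.7 ≈ -0.3189

-0.3189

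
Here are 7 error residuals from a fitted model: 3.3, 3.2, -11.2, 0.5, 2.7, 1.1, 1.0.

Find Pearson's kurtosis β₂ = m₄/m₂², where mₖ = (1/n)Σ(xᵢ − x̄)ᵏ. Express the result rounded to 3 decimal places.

x̄ = 0.0857
Σ(xᵢ − x̄)² = 156.2686 ⇒ m₂ = 22.32408
Σ(xᵢ − x̄)⁴ = 16471.7468 ⇒ m₄ = 2353.10668
m₂² = 498.36462
β₂ = m₄/m₂² = 2353.10668 / 498.36462 ≈ 4.722

4.722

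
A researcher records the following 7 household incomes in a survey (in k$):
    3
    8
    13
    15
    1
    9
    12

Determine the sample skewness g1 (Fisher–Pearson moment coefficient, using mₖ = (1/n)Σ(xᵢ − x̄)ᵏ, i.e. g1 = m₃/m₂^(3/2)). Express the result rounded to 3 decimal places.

x̄ = (3 + 8 + 13 + 15 + 1 + 9 + 12) / 7 = 8.7143
deviations (xᵢ − x̄): -5.7143, -0.7143, 4.2857, 6.2857, -7.7143, 0.2857, 3.2857
Σ(xᵢ − x̄)² = 161.4286 ⇒ m₂ = 161.4286/7 = 23.06122
Σ(xᵢ − x̄)³ = -283.4694 ⇒ m₃ = -283.4694/7 = -40.49563
m₂^(3/2) = 23.06122^(1.5) = 110.74485
g1 = m₃ / m₂^(3/2) = -40.49563 / 110.74485 ≈ -0.366

-0.366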